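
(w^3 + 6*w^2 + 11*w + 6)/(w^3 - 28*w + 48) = (w^3 + 6*w^2 + 11*w + 6)/(w^3 - 28*w + 48)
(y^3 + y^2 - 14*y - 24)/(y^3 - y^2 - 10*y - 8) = (y + 3)/(y + 1)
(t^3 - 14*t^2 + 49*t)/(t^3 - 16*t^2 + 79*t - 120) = t*(t^2 - 14*t + 49)/(t^3 - 16*t^2 + 79*t - 120)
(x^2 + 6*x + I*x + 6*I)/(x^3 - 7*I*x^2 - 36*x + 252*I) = (x + I)/(x^2 - x*(6 + 7*I) + 42*I)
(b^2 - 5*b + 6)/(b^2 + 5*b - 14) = (b - 3)/(b + 7)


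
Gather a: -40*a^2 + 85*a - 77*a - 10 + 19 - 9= -40*a^2 + 8*a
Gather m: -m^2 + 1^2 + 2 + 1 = 4 - m^2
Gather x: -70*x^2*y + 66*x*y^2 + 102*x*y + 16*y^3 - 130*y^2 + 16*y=-70*x^2*y + x*(66*y^2 + 102*y) + 16*y^3 - 130*y^2 + 16*y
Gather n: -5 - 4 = -9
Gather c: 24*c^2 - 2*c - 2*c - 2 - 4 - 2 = 24*c^2 - 4*c - 8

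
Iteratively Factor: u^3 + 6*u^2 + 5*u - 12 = (u - 1)*(u^2 + 7*u + 12) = (u - 1)*(u + 4)*(u + 3)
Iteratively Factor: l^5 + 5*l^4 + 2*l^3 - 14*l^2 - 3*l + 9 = (l + 3)*(l^4 + 2*l^3 - 4*l^2 - 2*l + 3) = (l - 1)*(l + 3)*(l^3 + 3*l^2 - l - 3) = (l - 1)*(l + 1)*(l + 3)*(l^2 + 2*l - 3) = (l - 1)^2*(l + 1)*(l + 3)*(l + 3)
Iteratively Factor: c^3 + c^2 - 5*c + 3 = (c - 1)*(c^2 + 2*c - 3) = (c - 1)*(c + 3)*(c - 1)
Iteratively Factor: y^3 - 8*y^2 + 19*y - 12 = (y - 3)*(y^2 - 5*y + 4) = (y - 3)*(y - 1)*(y - 4)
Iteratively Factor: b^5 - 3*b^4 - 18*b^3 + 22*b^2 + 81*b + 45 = (b + 1)*(b^4 - 4*b^3 - 14*b^2 + 36*b + 45) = (b + 1)^2*(b^3 - 5*b^2 - 9*b + 45) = (b - 5)*(b + 1)^2*(b^2 - 9) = (b - 5)*(b + 1)^2*(b + 3)*(b - 3)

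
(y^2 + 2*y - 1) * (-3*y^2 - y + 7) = -3*y^4 - 7*y^3 + 8*y^2 + 15*y - 7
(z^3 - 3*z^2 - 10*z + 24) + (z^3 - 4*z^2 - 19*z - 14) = 2*z^3 - 7*z^2 - 29*z + 10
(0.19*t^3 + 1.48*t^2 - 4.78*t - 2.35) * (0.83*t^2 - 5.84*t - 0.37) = 0.1577*t^5 + 0.1188*t^4 - 12.6809*t^3 + 25.4171*t^2 + 15.4926*t + 0.8695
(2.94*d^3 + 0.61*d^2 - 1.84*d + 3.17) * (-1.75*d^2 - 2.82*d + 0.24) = -5.145*d^5 - 9.3583*d^4 + 2.2054*d^3 - 0.2123*d^2 - 9.381*d + 0.7608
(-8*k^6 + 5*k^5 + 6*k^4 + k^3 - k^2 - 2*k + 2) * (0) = 0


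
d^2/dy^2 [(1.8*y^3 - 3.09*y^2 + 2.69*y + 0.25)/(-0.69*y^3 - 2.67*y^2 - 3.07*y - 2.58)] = (-1.77635683940025e-15*y^7 + 9.574578*y^6 + 15.193386*y^5 - 31.983984*y^4 - 171.125202*y^3 - 169.663068*y^2 + 29.667834*y + 82.48123)/(0.328509*y^9 + 3.813561*y^8 + 19.141704*y^7 + 56.654343*y^6 + 113.685516*y^5 + 163.462419*y^4 + 169.601203*y^3 + 126.26649*y^2 + 61.305444*y + 17.173512)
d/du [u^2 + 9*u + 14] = 2*u + 9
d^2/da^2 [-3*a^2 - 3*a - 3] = -6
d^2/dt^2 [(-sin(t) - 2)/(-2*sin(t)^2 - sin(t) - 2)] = (-4*sin(t)^5 - 30*sin(t)^4 + 20*sin(t)^3 + 80*sin(t)^2 - 16)/(sin(t) - cos(2*t) + 3)^3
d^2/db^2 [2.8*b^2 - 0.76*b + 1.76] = 5.60000000000000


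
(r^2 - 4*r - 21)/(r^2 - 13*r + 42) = (r + 3)/(r - 6)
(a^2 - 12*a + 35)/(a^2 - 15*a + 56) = (a - 5)/(a - 8)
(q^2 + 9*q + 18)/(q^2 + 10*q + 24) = (q + 3)/(q + 4)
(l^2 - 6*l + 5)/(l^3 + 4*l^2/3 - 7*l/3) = 3*(l - 5)/(l*(3*l + 7))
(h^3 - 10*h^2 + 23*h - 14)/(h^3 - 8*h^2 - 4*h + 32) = (h^2 - 8*h + 7)/(h^2 - 6*h - 16)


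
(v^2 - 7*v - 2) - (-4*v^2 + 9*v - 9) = 5*v^2 - 16*v + 7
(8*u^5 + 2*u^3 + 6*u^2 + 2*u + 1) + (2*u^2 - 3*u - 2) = 8*u^5 + 2*u^3 + 8*u^2 - u - 1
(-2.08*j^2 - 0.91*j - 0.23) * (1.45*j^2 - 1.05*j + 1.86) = -3.016*j^4 + 0.8645*j^3 - 3.2468*j^2 - 1.4511*j - 0.4278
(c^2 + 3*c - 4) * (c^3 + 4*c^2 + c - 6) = c^5 + 7*c^4 + 9*c^3 - 19*c^2 - 22*c + 24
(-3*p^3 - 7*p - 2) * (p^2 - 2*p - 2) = -3*p^5 + 6*p^4 - p^3 + 12*p^2 + 18*p + 4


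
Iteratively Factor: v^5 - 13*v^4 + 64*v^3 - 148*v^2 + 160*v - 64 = (v - 4)*(v^4 - 9*v^3 + 28*v^2 - 36*v + 16) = (v - 4)*(v - 2)*(v^3 - 7*v^2 + 14*v - 8) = (v - 4)*(v - 2)*(v - 1)*(v^2 - 6*v + 8) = (v - 4)*(v - 2)^2*(v - 1)*(v - 4)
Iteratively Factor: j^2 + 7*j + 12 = (j + 4)*(j + 3)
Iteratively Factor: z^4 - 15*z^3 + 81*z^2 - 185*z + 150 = (z - 5)*(z^3 - 10*z^2 + 31*z - 30) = (z - 5)*(z - 2)*(z^2 - 8*z + 15) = (z - 5)^2*(z - 2)*(z - 3)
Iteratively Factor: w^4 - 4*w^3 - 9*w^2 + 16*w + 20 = (w - 2)*(w^3 - 2*w^2 - 13*w - 10) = (w - 2)*(w + 2)*(w^2 - 4*w - 5) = (w - 2)*(w + 1)*(w + 2)*(w - 5)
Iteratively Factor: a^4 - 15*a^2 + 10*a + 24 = (a - 3)*(a^3 + 3*a^2 - 6*a - 8) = (a - 3)*(a + 1)*(a^2 + 2*a - 8) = (a - 3)*(a + 1)*(a + 4)*(a - 2)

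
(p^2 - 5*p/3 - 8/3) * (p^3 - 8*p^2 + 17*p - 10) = p^5 - 29*p^4/3 + 83*p^3/3 - 17*p^2 - 86*p/3 + 80/3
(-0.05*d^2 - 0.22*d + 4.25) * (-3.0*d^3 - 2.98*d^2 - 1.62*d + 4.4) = 0.15*d^5 + 0.809*d^4 - 12.0134*d^3 - 12.5286*d^2 - 7.853*d + 18.7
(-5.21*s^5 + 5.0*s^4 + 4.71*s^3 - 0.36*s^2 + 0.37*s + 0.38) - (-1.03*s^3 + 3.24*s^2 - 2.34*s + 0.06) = -5.21*s^5 + 5.0*s^4 + 5.74*s^3 - 3.6*s^2 + 2.71*s + 0.32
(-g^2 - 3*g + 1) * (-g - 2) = g^3 + 5*g^2 + 5*g - 2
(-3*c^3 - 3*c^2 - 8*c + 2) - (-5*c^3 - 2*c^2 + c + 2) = 2*c^3 - c^2 - 9*c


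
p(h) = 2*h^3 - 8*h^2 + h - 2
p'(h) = 6*h^2 - 16*h + 1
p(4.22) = 10.06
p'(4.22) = 40.33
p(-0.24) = -2.73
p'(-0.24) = 5.19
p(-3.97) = -257.20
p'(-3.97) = 159.09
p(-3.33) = -167.89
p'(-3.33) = 120.81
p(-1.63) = -33.55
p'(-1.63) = 43.02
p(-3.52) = -191.87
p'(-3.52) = 131.66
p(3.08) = -16.37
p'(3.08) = 8.64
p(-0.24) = -2.73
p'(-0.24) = 5.19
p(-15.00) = -8567.00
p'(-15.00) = 1591.00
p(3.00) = -17.00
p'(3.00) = 7.00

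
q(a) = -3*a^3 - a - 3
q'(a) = -9*a^2 - 1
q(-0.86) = -0.23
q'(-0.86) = -7.66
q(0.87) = -5.85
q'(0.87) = -7.81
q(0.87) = -5.85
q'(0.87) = -7.81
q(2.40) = -46.87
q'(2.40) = -52.84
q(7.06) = -1065.75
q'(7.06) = -449.59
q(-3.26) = 104.20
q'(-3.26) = -96.65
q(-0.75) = -0.98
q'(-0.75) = -6.06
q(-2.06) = 25.29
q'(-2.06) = -39.19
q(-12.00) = 5193.00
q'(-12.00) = -1297.00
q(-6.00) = 651.00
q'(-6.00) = -325.00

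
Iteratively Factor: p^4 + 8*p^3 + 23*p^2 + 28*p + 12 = (p + 1)*(p^3 + 7*p^2 + 16*p + 12) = (p + 1)*(p + 2)*(p^2 + 5*p + 6) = (p + 1)*(p + 2)^2*(p + 3)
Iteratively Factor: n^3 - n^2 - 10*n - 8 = (n + 1)*(n^2 - 2*n - 8) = (n + 1)*(n + 2)*(n - 4)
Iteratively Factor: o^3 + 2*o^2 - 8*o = (o + 4)*(o^2 - 2*o) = o*(o + 4)*(o - 2)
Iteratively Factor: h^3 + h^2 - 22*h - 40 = (h - 5)*(h^2 + 6*h + 8) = (h - 5)*(h + 4)*(h + 2)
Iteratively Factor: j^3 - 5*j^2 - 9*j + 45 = (j + 3)*(j^2 - 8*j + 15) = (j - 5)*(j + 3)*(j - 3)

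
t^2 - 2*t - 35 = (t - 7)*(t + 5)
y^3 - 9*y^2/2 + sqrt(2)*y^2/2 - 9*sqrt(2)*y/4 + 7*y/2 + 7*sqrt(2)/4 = (y - 7/2)*(y - 1)*(y + sqrt(2)/2)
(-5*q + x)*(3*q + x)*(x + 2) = -15*q^2*x - 30*q^2 - 2*q*x^2 - 4*q*x + x^3 + 2*x^2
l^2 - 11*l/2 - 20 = (l - 8)*(l + 5/2)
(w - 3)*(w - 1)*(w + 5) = w^3 + w^2 - 17*w + 15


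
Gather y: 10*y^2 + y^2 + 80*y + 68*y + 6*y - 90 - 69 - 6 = 11*y^2 + 154*y - 165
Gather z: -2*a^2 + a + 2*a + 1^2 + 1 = -2*a^2 + 3*a + 2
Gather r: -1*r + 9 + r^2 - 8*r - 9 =r^2 - 9*r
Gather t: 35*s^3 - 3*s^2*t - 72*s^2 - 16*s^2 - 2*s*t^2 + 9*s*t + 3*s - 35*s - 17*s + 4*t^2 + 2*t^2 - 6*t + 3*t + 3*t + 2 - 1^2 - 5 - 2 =35*s^3 - 88*s^2 - 49*s + t^2*(6 - 2*s) + t*(-3*s^2 + 9*s) - 6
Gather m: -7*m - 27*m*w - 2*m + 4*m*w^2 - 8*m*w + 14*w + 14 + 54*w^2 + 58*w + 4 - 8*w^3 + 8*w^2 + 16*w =m*(4*w^2 - 35*w - 9) - 8*w^3 + 62*w^2 + 88*w + 18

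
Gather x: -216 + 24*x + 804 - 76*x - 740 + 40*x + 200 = 48 - 12*x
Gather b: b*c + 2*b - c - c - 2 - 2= b*(c + 2) - 2*c - 4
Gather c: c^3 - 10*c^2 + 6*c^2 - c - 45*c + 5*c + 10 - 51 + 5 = c^3 - 4*c^2 - 41*c - 36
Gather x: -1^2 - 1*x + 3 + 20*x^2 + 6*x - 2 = 20*x^2 + 5*x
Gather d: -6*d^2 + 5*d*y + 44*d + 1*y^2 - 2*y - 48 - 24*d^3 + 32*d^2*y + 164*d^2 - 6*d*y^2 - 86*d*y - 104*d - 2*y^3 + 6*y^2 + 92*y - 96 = -24*d^3 + d^2*(32*y + 158) + d*(-6*y^2 - 81*y - 60) - 2*y^3 + 7*y^2 + 90*y - 144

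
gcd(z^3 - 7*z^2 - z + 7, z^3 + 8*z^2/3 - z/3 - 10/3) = z - 1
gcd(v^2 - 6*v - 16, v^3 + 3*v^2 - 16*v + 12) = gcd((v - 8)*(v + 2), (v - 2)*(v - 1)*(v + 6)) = 1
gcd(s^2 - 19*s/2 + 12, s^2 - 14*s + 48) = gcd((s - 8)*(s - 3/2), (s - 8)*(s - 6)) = s - 8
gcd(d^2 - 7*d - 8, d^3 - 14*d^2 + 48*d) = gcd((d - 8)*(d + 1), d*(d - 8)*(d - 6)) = d - 8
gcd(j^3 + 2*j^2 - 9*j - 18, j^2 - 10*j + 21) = j - 3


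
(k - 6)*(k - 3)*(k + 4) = k^3 - 5*k^2 - 18*k + 72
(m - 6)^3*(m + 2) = m^4 - 16*m^3 + 72*m^2 - 432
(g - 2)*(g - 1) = g^2 - 3*g + 2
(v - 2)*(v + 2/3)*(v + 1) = v^3 - v^2/3 - 8*v/3 - 4/3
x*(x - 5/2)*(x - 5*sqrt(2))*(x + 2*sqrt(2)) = x^4 - 3*sqrt(2)*x^3 - 5*x^3/2 - 20*x^2 + 15*sqrt(2)*x^2/2 + 50*x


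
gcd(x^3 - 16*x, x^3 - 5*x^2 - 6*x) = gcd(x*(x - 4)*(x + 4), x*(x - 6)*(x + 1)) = x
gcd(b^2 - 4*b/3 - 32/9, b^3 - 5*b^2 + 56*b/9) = b - 8/3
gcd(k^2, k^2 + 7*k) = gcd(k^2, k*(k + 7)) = k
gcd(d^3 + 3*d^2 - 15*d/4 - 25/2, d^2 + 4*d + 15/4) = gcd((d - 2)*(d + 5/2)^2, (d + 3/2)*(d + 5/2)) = d + 5/2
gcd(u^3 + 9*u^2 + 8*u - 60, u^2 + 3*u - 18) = u + 6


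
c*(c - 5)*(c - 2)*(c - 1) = c^4 - 8*c^3 + 17*c^2 - 10*c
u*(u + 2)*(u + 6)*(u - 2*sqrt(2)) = u^4 - 2*sqrt(2)*u^3 + 8*u^3 - 16*sqrt(2)*u^2 + 12*u^2 - 24*sqrt(2)*u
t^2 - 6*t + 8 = (t - 4)*(t - 2)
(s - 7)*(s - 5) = s^2 - 12*s + 35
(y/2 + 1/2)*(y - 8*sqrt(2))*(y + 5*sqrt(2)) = y^3/2 - 3*sqrt(2)*y^2/2 + y^2/2 - 40*y - 3*sqrt(2)*y/2 - 40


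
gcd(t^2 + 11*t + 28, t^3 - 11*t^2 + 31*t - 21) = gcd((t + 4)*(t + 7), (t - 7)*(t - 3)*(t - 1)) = 1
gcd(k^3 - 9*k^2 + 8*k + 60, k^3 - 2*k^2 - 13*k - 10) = k^2 - 3*k - 10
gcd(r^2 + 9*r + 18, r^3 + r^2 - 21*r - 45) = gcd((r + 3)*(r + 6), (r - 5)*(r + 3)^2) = r + 3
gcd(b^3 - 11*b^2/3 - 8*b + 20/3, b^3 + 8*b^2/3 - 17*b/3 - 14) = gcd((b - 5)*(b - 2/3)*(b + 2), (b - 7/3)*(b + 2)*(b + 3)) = b + 2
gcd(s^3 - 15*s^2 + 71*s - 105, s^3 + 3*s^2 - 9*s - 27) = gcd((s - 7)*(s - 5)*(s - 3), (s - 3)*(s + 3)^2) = s - 3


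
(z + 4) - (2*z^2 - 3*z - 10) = -2*z^2 + 4*z + 14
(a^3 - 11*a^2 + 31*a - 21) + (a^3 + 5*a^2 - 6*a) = 2*a^3 - 6*a^2 + 25*a - 21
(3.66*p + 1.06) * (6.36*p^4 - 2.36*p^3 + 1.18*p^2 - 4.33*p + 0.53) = 23.2776*p^5 - 1.896*p^4 + 1.8172*p^3 - 14.597*p^2 - 2.65*p + 0.5618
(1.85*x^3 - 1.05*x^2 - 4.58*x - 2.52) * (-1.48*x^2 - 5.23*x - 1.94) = -2.738*x^5 - 8.1215*x^4 + 8.6809*x^3 + 29.72*x^2 + 22.0648*x + 4.8888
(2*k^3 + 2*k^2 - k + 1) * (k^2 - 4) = 2*k^5 + 2*k^4 - 9*k^3 - 7*k^2 + 4*k - 4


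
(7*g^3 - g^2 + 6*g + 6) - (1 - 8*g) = 7*g^3 - g^2 + 14*g + 5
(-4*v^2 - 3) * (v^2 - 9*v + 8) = -4*v^4 + 36*v^3 - 35*v^2 + 27*v - 24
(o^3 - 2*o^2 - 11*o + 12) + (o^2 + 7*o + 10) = o^3 - o^2 - 4*o + 22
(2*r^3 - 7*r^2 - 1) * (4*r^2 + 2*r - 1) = 8*r^5 - 24*r^4 - 16*r^3 + 3*r^2 - 2*r + 1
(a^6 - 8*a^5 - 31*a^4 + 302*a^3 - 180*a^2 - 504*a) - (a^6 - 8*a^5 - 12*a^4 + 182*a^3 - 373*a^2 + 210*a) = -19*a^4 + 120*a^3 + 193*a^2 - 714*a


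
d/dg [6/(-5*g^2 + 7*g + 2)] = 6*(10*g - 7)/(-5*g^2 + 7*g + 2)^2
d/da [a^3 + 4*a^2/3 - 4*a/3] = 3*a^2 + 8*a/3 - 4/3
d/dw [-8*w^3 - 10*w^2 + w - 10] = -24*w^2 - 20*w + 1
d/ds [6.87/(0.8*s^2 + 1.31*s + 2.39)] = (-10.992*s - 8.9997)/(0.8*s^2 + 1.31*s + 2.39)^2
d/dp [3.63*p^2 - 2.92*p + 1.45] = 7.26*p - 2.92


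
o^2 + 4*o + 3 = (o + 1)*(o + 3)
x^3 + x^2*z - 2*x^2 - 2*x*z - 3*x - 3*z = (x - 3)*(x + 1)*(x + z)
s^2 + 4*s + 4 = (s + 2)^2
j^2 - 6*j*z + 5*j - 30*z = (j + 5)*(j - 6*z)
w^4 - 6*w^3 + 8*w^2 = w^2*(w - 4)*(w - 2)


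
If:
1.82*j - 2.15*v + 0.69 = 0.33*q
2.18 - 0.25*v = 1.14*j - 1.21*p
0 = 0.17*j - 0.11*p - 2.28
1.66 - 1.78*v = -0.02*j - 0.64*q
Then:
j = 39.64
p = 40.54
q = 63.35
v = 24.16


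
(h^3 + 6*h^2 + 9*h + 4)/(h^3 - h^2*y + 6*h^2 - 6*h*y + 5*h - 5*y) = (-h^2 - 5*h - 4)/(-h^2 + h*y - 5*h + 5*y)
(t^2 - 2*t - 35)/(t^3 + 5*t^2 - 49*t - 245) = 1/(t + 7)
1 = 1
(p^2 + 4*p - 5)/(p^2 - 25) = (p - 1)/(p - 5)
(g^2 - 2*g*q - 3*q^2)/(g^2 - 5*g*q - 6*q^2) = (-g + 3*q)/(-g + 6*q)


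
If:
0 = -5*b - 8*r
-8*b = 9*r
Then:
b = 0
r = 0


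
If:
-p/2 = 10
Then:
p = -20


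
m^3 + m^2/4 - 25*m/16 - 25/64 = (m - 5/4)*(m + 1/4)*(m + 5/4)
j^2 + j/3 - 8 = (j - 8/3)*(j + 3)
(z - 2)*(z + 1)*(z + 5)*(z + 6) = z^4 + 10*z^3 + 17*z^2 - 52*z - 60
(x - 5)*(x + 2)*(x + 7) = x^3 + 4*x^2 - 31*x - 70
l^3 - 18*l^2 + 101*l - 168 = (l - 8)*(l - 7)*(l - 3)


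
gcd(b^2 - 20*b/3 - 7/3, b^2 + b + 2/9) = b + 1/3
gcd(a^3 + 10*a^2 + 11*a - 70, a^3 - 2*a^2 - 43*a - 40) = a + 5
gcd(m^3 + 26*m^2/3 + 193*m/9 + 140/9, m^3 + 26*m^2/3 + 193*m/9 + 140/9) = m^3 + 26*m^2/3 + 193*m/9 + 140/9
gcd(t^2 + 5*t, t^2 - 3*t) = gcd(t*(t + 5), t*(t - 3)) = t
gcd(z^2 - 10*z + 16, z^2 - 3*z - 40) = z - 8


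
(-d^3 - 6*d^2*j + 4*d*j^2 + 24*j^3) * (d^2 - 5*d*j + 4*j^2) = -d^5 - d^4*j + 30*d^3*j^2 - 20*d^2*j^3 - 104*d*j^4 + 96*j^5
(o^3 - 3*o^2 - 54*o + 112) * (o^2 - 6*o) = o^5 - 9*o^4 - 36*o^3 + 436*o^2 - 672*o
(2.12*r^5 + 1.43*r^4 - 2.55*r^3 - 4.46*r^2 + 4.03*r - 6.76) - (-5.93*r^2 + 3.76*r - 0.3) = 2.12*r^5 + 1.43*r^4 - 2.55*r^3 + 1.47*r^2 + 0.27*r - 6.46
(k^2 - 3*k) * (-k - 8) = -k^3 - 5*k^2 + 24*k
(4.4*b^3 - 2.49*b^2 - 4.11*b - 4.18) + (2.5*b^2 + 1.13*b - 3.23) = 4.4*b^3 + 0.00999999999999979*b^2 - 2.98*b - 7.41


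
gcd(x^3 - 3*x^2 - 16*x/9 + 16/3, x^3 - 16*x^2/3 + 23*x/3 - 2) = x - 3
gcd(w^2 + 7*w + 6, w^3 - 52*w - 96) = w + 6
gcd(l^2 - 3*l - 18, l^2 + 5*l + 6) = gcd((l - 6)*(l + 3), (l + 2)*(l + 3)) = l + 3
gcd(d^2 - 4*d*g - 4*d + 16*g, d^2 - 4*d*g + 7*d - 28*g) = d - 4*g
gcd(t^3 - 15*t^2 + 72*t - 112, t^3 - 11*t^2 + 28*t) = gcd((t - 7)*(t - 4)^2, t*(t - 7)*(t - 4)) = t^2 - 11*t + 28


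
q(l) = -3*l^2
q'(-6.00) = 36.00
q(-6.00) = -108.00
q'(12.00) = -72.00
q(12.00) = -432.00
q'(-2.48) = 14.88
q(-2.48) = -18.45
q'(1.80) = -10.80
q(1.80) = -9.72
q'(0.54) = -3.24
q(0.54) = -0.87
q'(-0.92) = 5.52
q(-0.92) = -2.54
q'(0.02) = -0.12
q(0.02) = -0.00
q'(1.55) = -9.30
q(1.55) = -7.21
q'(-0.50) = 3.00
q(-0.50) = -0.75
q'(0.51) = -3.06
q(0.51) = -0.78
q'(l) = -6*l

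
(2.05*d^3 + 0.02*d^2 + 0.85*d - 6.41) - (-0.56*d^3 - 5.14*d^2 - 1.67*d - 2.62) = 2.61*d^3 + 5.16*d^2 + 2.52*d - 3.79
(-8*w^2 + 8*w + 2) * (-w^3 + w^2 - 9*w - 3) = 8*w^5 - 16*w^4 + 78*w^3 - 46*w^2 - 42*w - 6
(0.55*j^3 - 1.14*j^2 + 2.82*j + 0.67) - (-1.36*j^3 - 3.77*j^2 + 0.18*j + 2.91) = 1.91*j^3 + 2.63*j^2 + 2.64*j - 2.24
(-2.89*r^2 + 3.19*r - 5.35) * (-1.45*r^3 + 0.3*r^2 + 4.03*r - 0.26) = 4.1905*r^5 - 5.4925*r^4 - 2.9322*r^3 + 12.0021*r^2 - 22.3899*r + 1.391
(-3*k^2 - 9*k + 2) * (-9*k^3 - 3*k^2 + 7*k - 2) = 27*k^5 + 90*k^4 - 12*k^3 - 63*k^2 + 32*k - 4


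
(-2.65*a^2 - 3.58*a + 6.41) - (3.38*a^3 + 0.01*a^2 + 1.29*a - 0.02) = -3.38*a^3 - 2.66*a^2 - 4.87*a + 6.43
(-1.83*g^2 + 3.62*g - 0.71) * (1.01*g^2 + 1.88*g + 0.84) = -1.8483*g^4 + 0.2158*g^3 + 4.5513*g^2 + 1.706*g - 0.5964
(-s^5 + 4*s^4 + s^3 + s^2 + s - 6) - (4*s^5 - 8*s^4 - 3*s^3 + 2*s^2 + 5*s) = -5*s^5 + 12*s^4 + 4*s^3 - s^2 - 4*s - 6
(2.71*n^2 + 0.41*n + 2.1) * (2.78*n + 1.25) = 7.5338*n^3 + 4.5273*n^2 + 6.3505*n + 2.625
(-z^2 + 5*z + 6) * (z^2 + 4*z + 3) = -z^4 + z^3 + 23*z^2 + 39*z + 18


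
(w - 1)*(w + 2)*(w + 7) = w^3 + 8*w^2 + 5*w - 14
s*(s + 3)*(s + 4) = s^3 + 7*s^2 + 12*s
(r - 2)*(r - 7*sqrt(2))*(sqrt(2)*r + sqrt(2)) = sqrt(2)*r^3 - 14*r^2 - sqrt(2)*r^2 - 2*sqrt(2)*r + 14*r + 28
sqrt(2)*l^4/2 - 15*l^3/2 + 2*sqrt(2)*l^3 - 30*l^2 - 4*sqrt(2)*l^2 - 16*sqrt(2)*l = l*(l + 4)*(l - 8*sqrt(2))*(sqrt(2)*l/2 + 1/2)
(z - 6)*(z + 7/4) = z^2 - 17*z/4 - 21/2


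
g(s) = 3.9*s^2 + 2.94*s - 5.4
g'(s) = 7.8*s + 2.94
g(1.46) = 7.21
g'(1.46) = 14.33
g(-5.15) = 82.90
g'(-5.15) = -37.23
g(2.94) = 36.95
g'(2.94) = 25.87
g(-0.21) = -5.85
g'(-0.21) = 1.30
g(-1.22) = -3.18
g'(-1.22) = -6.58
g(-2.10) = 5.62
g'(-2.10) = -13.44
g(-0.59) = -5.78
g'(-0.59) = -1.66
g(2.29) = 21.78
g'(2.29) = 20.80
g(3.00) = 38.52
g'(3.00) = 26.34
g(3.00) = 38.52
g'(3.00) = 26.34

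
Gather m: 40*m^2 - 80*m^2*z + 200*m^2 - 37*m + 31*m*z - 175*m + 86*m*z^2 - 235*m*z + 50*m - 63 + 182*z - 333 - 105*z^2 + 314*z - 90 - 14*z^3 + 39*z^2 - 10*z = m^2*(240 - 80*z) + m*(86*z^2 - 204*z - 162) - 14*z^3 - 66*z^2 + 486*z - 486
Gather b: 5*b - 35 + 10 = 5*b - 25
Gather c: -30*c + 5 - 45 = -30*c - 40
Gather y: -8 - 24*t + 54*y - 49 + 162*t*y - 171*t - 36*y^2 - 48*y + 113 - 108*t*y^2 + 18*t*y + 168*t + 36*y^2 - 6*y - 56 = -108*t*y^2 + 180*t*y - 27*t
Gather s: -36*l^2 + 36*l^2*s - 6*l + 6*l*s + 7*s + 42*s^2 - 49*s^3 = -36*l^2 - 6*l - 49*s^3 + 42*s^2 + s*(36*l^2 + 6*l + 7)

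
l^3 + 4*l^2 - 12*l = l*(l - 2)*(l + 6)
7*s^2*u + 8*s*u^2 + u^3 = u*(s + u)*(7*s + u)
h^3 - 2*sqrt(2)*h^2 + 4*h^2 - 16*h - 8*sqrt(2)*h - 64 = (h + 4)*(h - 4*sqrt(2))*(h + 2*sqrt(2))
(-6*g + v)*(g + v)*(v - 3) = -6*g^2*v + 18*g^2 - 5*g*v^2 + 15*g*v + v^3 - 3*v^2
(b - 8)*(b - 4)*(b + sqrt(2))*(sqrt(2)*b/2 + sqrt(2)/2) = sqrt(2)*b^4/2 - 11*sqrt(2)*b^3/2 + b^3 - 11*b^2 + 10*sqrt(2)*b^2 + 20*b + 16*sqrt(2)*b + 32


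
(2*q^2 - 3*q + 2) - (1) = 2*q^2 - 3*q + 1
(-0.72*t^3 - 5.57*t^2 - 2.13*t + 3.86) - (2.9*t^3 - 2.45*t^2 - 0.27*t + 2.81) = -3.62*t^3 - 3.12*t^2 - 1.86*t + 1.05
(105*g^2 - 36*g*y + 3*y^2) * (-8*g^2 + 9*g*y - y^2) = -840*g^4 + 1233*g^3*y - 453*g^2*y^2 + 63*g*y^3 - 3*y^4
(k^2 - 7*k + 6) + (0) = k^2 - 7*k + 6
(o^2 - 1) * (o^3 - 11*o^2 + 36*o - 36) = o^5 - 11*o^4 + 35*o^3 - 25*o^2 - 36*o + 36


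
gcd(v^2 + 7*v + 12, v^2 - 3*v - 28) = v + 4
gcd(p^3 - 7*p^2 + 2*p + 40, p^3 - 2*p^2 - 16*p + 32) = p - 4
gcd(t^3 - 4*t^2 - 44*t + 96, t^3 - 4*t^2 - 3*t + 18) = 1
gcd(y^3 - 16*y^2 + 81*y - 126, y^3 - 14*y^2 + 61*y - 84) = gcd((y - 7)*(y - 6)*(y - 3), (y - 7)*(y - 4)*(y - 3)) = y^2 - 10*y + 21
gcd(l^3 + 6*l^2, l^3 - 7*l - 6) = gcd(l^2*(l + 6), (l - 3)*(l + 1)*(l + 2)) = 1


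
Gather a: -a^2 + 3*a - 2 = -a^2 + 3*a - 2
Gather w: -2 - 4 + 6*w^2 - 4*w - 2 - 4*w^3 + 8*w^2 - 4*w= -4*w^3 + 14*w^2 - 8*w - 8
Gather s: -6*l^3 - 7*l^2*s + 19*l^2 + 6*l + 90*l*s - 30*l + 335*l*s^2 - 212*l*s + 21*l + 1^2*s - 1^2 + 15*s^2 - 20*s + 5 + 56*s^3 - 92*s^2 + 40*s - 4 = -6*l^3 + 19*l^2 - 3*l + 56*s^3 + s^2*(335*l - 77) + s*(-7*l^2 - 122*l + 21)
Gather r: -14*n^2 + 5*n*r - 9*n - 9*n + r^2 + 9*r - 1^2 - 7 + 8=-14*n^2 - 18*n + r^2 + r*(5*n + 9)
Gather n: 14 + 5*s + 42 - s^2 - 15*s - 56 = -s^2 - 10*s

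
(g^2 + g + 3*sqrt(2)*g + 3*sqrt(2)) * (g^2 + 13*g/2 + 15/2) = g^4 + 3*sqrt(2)*g^3 + 15*g^3/2 + 14*g^2 + 45*sqrt(2)*g^2/2 + 15*g/2 + 42*sqrt(2)*g + 45*sqrt(2)/2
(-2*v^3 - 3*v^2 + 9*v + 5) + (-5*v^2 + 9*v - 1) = -2*v^3 - 8*v^2 + 18*v + 4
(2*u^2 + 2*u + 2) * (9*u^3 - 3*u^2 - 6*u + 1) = 18*u^5 + 12*u^4 - 16*u^2 - 10*u + 2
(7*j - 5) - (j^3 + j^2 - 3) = -j^3 - j^2 + 7*j - 2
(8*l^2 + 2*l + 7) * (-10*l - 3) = -80*l^3 - 44*l^2 - 76*l - 21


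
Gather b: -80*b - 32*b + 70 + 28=98 - 112*b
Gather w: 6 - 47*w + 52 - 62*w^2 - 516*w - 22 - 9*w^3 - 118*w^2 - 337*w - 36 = -9*w^3 - 180*w^2 - 900*w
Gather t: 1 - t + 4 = 5 - t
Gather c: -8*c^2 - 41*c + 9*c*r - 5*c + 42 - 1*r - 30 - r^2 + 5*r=-8*c^2 + c*(9*r - 46) - r^2 + 4*r + 12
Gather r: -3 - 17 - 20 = -40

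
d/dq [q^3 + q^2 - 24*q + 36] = 3*q^2 + 2*q - 24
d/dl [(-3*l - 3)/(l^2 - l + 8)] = 3*(-l^2 + l + (l + 1)*(2*l - 1) - 8)/(l^2 - l + 8)^2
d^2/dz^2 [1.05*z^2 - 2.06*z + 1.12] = 2.10000000000000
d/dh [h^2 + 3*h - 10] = 2*h + 3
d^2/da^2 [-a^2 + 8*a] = -2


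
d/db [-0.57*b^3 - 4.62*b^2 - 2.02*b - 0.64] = -1.71*b^2 - 9.24*b - 2.02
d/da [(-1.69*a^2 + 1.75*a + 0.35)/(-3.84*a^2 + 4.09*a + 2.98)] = (-0.1921*a^2 - 7.3844*a + 3.7835)/(14.7456*a^4 - 31.4112*a^3 - 6.1583*a^2 + 24.3764*a + 8.8804)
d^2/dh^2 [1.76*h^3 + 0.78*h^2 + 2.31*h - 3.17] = 10.56*h + 1.56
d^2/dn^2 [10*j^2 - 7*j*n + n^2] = 2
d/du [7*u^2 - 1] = 14*u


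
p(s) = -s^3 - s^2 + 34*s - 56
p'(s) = -3*s^2 - 2*s + 34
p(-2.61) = -133.77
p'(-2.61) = 18.78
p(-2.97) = -139.60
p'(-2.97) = 13.48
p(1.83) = -3.26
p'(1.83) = 20.29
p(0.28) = -46.58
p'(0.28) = 33.20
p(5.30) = -52.77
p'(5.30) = -60.87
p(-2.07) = -121.80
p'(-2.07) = 25.29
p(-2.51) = -131.83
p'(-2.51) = 20.12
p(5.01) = -36.51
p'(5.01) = -51.32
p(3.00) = 10.00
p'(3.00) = 1.00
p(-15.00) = 2584.00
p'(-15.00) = -611.00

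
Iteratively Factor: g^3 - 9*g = (g - 3)*(g^2 + 3*g) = (g - 3)*(g + 3)*(g)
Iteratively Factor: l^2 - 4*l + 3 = (l - 1)*(l - 3)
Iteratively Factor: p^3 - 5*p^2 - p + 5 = (p - 5)*(p^2 - 1) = (p - 5)*(p + 1)*(p - 1)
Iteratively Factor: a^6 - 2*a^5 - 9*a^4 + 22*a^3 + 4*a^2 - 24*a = (a - 2)*(a^5 - 9*a^3 + 4*a^2 + 12*a) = (a - 2)*(a + 1)*(a^4 - a^3 - 8*a^2 + 12*a) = (a - 2)^2*(a + 1)*(a^3 + a^2 - 6*a) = (a - 2)^3*(a + 1)*(a^2 + 3*a) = a*(a - 2)^3*(a + 1)*(a + 3)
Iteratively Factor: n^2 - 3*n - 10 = (n - 5)*(n + 2)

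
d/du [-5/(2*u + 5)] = 10/(2*u + 5)^2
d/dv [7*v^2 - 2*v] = 14*v - 2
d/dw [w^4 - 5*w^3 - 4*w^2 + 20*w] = 4*w^3 - 15*w^2 - 8*w + 20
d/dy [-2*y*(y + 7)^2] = 2*(-3*y - 7)*(y + 7)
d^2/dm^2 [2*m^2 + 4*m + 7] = 4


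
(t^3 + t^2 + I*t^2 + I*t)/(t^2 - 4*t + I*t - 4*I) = t*(t + 1)/(t - 4)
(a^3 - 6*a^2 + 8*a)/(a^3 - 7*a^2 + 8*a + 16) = a*(a - 2)/(a^2 - 3*a - 4)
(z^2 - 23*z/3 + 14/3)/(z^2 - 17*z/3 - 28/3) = (3*z - 2)/(3*z + 4)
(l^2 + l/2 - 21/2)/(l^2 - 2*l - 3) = (l + 7/2)/(l + 1)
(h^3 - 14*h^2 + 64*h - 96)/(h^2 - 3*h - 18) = (h^2 - 8*h + 16)/(h + 3)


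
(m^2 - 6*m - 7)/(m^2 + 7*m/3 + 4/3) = 3*(m - 7)/(3*m + 4)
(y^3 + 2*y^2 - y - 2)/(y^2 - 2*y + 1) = (y^2 + 3*y + 2)/(y - 1)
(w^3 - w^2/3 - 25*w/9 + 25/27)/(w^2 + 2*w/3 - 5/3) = (w^2 - 2*w + 5/9)/(w - 1)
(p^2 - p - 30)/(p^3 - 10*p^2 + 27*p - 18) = (p + 5)/(p^2 - 4*p + 3)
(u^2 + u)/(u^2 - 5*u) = (u + 1)/(u - 5)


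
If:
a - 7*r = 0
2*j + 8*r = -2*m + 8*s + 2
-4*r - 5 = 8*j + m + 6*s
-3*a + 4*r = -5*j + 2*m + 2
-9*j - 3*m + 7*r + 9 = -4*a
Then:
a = -1918/1023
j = -782/3069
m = 1963/3069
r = -274/1023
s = -1294/3069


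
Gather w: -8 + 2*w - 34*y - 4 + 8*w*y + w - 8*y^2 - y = w*(8*y + 3) - 8*y^2 - 35*y - 12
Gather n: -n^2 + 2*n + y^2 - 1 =-n^2 + 2*n + y^2 - 1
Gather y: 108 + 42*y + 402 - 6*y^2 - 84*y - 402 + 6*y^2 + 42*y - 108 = 0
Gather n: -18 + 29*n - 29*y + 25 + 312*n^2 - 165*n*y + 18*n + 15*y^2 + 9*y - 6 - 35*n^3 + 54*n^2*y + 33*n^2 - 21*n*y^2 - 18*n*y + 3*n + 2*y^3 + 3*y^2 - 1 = -35*n^3 + n^2*(54*y + 345) + n*(-21*y^2 - 183*y + 50) + 2*y^3 + 18*y^2 - 20*y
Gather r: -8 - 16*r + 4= -16*r - 4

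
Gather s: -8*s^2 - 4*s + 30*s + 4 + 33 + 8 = -8*s^2 + 26*s + 45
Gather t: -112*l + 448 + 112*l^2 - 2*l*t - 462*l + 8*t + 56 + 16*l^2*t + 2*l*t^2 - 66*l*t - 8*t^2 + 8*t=112*l^2 - 574*l + t^2*(2*l - 8) + t*(16*l^2 - 68*l + 16) + 504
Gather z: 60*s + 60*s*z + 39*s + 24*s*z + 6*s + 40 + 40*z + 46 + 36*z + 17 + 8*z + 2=105*s + z*(84*s + 84) + 105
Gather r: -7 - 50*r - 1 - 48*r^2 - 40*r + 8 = -48*r^2 - 90*r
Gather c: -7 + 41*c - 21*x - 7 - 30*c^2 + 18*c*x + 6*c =-30*c^2 + c*(18*x + 47) - 21*x - 14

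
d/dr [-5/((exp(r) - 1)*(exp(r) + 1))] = 10*exp(2*r)/((1 - exp(r))^2*(exp(r) + 1)^2)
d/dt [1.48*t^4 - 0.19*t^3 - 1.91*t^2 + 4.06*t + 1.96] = 5.92*t^3 - 0.57*t^2 - 3.82*t + 4.06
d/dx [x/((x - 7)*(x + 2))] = (-x^2 - 14)/(x^4 - 10*x^3 - 3*x^2 + 140*x + 196)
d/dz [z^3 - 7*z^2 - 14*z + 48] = 3*z^2 - 14*z - 14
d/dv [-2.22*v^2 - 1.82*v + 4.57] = -4.44*v - 1.82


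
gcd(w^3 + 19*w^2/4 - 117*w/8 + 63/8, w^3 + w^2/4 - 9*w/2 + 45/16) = w^2 - 9*w/4 + 9/8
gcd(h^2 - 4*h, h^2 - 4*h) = h^2 - 4*h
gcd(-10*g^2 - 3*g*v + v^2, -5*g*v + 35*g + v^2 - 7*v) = -5*g + v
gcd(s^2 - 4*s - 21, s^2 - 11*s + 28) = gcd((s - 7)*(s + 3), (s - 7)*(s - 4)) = s - 7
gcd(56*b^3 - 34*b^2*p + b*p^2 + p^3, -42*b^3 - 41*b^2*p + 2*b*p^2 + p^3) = 7*b + p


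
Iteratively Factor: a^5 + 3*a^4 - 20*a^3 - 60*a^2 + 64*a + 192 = (a - 2)*(a^4 + 5*a^3 - 10*a^2 - 80*a - 96) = (a - 2)*(a + 3)*(a^3 + 2*a^2 - 16*a - 32) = (a - 4)*(a - 2)*(a + 3)*(a^2 + 6*a + 8) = (a - 4)*(a - 2)*(a + 2)*(a + 3)*(a + 4)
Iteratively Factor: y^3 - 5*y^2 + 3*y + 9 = (y - 3)*(y^2 - 2*y - 3) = (y - 3)^2*(y + 1)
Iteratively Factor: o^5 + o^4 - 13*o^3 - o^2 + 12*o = (o)*(o^4 + o^3 - 13*o^2 - o + 12) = o*(o - 3)*(o^3 + 4*o^2 - o - 4) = o*(o - 3)*(o + 4)*(o^2 - 1) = o*(o - 3)*(o + 1)*(o + 4)*(o - 1)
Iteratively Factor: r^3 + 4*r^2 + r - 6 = (r + 2)*(r^2 + 2*r - 3) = (r + 2)*(r + 3)*(r - 1)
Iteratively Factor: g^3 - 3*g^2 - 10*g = (g)*(g^2 - 3*g - 10) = g*(g + 2)*(g - 5)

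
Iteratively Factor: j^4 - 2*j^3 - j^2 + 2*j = (j - 2)*(j^3 - j) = (j - 2)*(j + 1)*(j^2 - j) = j*(j - 2)*(j + 1)*(j - 1)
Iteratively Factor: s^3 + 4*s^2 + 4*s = (s + 2)*(s^2 + 2*s) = (s + 2)^2*(s)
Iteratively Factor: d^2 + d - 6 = (d - 2)*(d + 3)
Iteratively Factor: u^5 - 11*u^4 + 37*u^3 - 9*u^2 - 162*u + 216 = (u - 3)*(u^4 - 8*u^3 + 13*u^2 + 30*u - 72) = (u - 3)*(u + 2)*(u^3 - 10*u^2 + 33*u - 36) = (u - 4)*(u - 3)*(u + 2)*(u^2 - 6*u + 9) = (u - 4)*(u - 3)^2*(u + 2)*(u - 3)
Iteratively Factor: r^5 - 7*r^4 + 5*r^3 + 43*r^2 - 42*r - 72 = (r + 1)*(r^4 - 8*r^3 + 13*r^2 + 30*r - 72) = (r - 3)*(r + 1)*(r^3 - 5*r^2 - 2*r + 24) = (r - 3)^2*(r + 1)*(r^2 - 2*r - 8) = (r - 4)*(r - 3)^2*(r + 1)*(r + 2)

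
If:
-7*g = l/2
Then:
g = -l/14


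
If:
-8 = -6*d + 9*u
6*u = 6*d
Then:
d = -8/3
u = -8/3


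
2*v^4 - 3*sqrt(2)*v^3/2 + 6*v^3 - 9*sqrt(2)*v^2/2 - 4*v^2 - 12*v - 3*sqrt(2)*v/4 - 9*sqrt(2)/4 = (v + 3)*(v - 3*sqrt(2)/2)*(sqrt(2)*v + 1/2)*(sqrt(2)*v + 1)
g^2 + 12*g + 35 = (g + 5)*(g + 7)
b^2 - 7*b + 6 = (b - 6)*(b - 1)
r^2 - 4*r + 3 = (r - 3)*(r - 1)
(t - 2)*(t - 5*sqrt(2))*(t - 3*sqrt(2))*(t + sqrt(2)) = t^4 - 7*sqrt(2)*t^3 - 2*t^3 + 14*t^2 + 14*sqrt(2)*t^2 - 28*t + 30*sqrt(2)*t - 60*sqrt(2)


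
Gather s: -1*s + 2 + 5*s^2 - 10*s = 5*s^2 - 11*s + 2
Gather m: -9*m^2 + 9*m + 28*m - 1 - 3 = -9*m^2 + 37*m - 4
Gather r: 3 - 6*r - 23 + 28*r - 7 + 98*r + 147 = 120*r + 120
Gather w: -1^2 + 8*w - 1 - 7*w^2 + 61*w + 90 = -7*w^2 + 69*w + 88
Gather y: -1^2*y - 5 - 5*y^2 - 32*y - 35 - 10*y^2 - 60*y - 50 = -15*y^2 - 93*y - 90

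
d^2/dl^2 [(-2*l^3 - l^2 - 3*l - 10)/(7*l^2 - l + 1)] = 2*(-142*l^3 - 1443*l^2 + 267*l + 56)/(343*l^6 - 147*l^5 + 168*l^4 - 43*l^3 + 24*l^2 - 3*l + 1)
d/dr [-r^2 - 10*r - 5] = -2*r - 10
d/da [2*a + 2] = 2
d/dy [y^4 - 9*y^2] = 4*y^3 - 18*y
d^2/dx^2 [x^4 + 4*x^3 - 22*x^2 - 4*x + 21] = 12*x^2 + 24*x - 44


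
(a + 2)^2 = a^2 + 4*a + 4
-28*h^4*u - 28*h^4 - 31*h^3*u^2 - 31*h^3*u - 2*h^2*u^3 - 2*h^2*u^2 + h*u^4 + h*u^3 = (-7*h + u)*(h + u)*(4*h + u)*(h*u + h)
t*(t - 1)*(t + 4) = t^3 + 3*t^2 - 4*t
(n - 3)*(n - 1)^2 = n^3 - 5*n^2 + 7*n - 3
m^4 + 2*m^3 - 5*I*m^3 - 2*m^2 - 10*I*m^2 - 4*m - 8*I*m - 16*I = (m + 2)*(m - 4*I)*(m - 2*I)*(m + I)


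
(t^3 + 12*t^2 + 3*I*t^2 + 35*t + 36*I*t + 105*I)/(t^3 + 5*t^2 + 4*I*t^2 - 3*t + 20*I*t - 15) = (t + 7)/(t + I)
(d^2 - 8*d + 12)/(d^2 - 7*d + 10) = (d - 6)/(d - 5)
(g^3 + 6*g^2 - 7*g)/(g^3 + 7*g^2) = (g - 1)/g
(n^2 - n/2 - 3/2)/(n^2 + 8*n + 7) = (n - 3/2)/(n + 7)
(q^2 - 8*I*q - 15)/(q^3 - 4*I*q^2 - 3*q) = (q - 5*I)/(q*(q - I))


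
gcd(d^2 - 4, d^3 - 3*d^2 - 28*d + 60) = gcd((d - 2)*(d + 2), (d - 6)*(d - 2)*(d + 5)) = d - 2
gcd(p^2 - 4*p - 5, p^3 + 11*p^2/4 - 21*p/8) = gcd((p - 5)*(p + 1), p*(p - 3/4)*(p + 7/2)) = 1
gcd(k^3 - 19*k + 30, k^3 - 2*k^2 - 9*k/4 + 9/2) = k - 2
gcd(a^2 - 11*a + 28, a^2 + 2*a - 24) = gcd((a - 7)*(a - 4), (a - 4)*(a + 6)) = a - 4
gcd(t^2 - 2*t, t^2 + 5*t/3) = t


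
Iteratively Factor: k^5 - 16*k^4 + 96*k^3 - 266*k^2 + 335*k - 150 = (k - 5)*(k^4 - 11*k^3 + 41*k^2 - 61*k + 30) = (k - 5)*(k - 1)*(k^3 - 10*k^2 + 31*k - 30) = (k - 5)^2*(k - 1)*(k^2 - 5*k + 6) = (k - 5)^2*(k - 2)*(k - 1)*(k - 3)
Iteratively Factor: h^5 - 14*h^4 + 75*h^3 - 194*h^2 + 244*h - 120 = (h - 2)*(h^4 - 12*h^3 + 51*h^2 - 92*h + 60) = (h - 5)*(h - 2)*(h^3 - 7*h^2 + 16*h - 12) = (h - 5)*(h - 2)^2*(h^2 - 5*h + 6) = (h - 5)*(h - 3)*(h - 2)^2*(h - 2)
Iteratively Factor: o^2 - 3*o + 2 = (o - 2)*(o - 1)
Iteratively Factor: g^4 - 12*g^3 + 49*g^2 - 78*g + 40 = (g - 1)*(g^3 - 11*g^2 + 38*g - 40) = (g - 5)*(g - 1)*(g^2 - 6*g + 8) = (g - 5)*(g - 4)*(g - 1)*(g - 2)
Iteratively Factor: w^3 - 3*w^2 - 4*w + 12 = (w - 3)*(w^2 - 4) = (w - 3)*(w + 2)*(w - 2)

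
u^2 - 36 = (u - 6)*(u + 6)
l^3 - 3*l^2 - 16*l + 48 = (l - 4)*(l - 3)*(l + 4)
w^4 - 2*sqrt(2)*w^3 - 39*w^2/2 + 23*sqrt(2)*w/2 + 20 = (w - 4*sqrt(2))*(w - sqrt(2))*(w + sqrt(2)/2)*(w + 5*sqrt(2)/2)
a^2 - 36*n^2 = (a - 6*n)*(a + 6*n)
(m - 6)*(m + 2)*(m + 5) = m^3 + m^2 - 32*m - 60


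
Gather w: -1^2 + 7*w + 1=7*w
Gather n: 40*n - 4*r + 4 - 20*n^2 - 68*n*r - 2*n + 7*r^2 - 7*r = -20*n^2 + n*(38 - 68*r) + 7*r^2 - 11*r + 4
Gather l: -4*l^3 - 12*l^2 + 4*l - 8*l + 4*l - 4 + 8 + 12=-4*l^3 - 12*l^2 + 16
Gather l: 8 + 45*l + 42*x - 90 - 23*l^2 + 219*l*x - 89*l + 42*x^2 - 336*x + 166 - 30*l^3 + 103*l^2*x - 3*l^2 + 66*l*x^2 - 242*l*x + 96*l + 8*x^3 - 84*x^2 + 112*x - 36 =-30*l^3 + l^2*(103*x - 26) + l*(66*x^2 - 23*x + 52) + 8*x^3 - 42*x^2 - 182*x + 48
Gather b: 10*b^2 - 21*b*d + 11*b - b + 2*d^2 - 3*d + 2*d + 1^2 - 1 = 10*b^2 + b*(10 - 21*d) + 2*d^2 - d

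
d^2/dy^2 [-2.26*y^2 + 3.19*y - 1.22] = -4.52000000000000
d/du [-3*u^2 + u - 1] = 1 - 6*u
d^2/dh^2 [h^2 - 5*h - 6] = 2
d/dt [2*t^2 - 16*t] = 4*t - 16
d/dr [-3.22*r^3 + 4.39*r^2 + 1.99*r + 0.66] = -9.66*r^2 + 8.78*r + 1.99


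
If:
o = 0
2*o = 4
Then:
No Solution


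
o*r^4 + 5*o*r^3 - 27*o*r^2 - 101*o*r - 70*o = (r - 5)*(r + 2)*(r + 7)*(o*r + o)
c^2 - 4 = (c - 2)*(c + 2)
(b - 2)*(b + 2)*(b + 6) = b^3 + 6*b^2 - 4*b - 24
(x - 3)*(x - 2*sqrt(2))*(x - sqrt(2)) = x^3 - 3*sqrt(2)*x^2 - 3*x^2 + 4*x + 9*sqrt(2)*x - 12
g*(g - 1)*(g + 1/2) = g^3 - g^2/2 - g/2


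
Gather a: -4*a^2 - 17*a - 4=-4*a^2 - 17*a - 4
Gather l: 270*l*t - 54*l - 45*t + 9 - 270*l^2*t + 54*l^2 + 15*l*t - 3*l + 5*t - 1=l^2*(54 - 270*t) + l*(285*t - 57) - 40*t + 8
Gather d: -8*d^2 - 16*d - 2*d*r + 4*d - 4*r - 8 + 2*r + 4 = -8*d^2 + d*(-2*r - 12) - 2*r - 4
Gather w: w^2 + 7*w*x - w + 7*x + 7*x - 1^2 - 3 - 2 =w^2 + w*(7*x - 1) + 14*x - 6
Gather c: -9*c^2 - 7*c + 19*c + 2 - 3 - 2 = -9*c^2 + 12*c - 3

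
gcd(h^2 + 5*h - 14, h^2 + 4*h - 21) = h + 7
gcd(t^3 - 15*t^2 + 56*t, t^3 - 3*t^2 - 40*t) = t^2 - 8*t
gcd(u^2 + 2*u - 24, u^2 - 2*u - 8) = u - 4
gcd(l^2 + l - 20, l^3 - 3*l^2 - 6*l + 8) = l - 4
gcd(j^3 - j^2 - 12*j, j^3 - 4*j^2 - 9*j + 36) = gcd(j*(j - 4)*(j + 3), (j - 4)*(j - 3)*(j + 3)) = j^2 - j - 12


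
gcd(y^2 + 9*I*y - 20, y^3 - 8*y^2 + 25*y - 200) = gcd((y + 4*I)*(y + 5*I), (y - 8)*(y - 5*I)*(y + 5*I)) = y + 5*I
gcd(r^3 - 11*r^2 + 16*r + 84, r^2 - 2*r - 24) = r - 6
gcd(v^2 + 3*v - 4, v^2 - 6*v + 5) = v - 1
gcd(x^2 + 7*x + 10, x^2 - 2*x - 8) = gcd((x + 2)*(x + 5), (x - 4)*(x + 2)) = x + 2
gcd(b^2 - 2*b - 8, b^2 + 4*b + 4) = b + 2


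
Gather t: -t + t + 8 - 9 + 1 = 0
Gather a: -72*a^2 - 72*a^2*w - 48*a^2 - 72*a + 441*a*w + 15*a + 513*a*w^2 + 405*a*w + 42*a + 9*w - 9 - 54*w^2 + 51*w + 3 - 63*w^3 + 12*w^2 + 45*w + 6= a^2*(-72*w - 120) + a*(513*w^2 + 846*w - 15) - 63*w^3 - 42*w^2 + 105*w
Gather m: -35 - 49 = -84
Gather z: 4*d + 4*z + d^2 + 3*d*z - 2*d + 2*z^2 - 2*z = d^2 + 2*d + 2*z^2 + z*(3*d + 2)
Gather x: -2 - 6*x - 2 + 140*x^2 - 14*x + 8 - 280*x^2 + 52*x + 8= -140*x^2 + 32*x + 12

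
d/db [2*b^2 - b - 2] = 4*b - 1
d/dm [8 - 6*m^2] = -12*m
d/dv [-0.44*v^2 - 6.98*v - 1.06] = -0.88*v - 6.98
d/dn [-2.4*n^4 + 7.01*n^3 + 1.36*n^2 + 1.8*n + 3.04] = -9.6*n^3 + 21.03*n^2 + 2.72*n + 1.8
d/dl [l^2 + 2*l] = 2*l + 2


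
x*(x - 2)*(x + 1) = x^3 - x^2 - 2*x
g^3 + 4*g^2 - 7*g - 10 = (g - 2)*(g + 1)*(g + 5)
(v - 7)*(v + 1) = v^2 - 6*v - 7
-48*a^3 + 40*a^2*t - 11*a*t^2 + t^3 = (-4*a + t)^2*(-3*a + t)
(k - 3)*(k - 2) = k^2 - 5*k + 6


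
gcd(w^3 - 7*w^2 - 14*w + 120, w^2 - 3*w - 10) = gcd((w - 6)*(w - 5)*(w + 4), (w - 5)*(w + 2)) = w - 5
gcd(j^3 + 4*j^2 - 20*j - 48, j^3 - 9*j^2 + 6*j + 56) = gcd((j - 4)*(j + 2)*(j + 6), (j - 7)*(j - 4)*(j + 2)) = j^2 - 2*j - 8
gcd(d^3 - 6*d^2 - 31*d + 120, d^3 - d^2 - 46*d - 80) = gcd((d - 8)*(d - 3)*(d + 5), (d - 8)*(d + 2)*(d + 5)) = d^2 - 3*d - 40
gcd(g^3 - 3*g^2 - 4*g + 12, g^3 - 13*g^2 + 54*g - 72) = g - 3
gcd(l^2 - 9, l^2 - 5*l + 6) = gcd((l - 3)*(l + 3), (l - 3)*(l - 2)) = l - 3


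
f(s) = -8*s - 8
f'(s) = -8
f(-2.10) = 8.80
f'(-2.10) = -8.00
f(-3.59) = 20.72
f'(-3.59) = -8.00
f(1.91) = -23.28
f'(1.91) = -8.00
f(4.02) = -40.16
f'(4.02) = -8.00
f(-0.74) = -2.08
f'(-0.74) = -8.00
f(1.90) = -23.20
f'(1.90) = -8.00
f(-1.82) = 6.56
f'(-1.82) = -8.00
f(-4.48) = 27.84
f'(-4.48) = -8.00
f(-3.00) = 16.00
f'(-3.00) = -8.00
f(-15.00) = 112.00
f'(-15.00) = -8.00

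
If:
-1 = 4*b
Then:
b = -1/4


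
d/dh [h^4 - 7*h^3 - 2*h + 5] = 4*h^3 - 21*h^2 - 2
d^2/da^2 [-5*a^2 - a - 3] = -10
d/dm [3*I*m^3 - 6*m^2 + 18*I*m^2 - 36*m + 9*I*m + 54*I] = 9*I*m^2 + m*(-12 + 36*I) - 36 + 9*I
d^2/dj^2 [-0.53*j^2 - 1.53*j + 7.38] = -1.06000000000000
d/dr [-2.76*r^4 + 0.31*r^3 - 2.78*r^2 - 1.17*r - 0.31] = -11.04*r^3 + 0.93*r^2 - 5.56*r - 1.17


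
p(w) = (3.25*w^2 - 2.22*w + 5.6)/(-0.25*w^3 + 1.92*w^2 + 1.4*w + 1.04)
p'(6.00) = 1.96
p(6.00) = 4.45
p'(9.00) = 31.71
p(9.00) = -19.01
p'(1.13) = -0.47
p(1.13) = 1.54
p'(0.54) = -2.69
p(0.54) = 2.31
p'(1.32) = -0.22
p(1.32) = 1.47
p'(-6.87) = 0.11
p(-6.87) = 1.07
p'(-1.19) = 4.64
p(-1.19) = 5.11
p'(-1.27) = 4.12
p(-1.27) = 4.76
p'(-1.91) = 1.66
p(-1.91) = 3.05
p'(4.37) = 0.72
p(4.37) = 2.52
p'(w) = (6.5*w - 2.22)/(-0.25*w^3 + 1.92*w^2 + 1.4*w + 1.04) + (0.75*w^2 - 3.84*w - 1.4)*(3.25*w^2 - 2.22*w + 5.6)/(-0.25*w^3 + 1.92*w^2 + 1.4*w + 1.04)^2 = (0.8125*w^4 - 1.11*w^3 + 13.0124*w^2 - 14.744*w - 10.1488)/(0.0625*w^6 - 0.96*w^5 + 2.9864*w^4 + 4.856*w^3 + 5.9536*w^2 + 2.912*w + 1.0816)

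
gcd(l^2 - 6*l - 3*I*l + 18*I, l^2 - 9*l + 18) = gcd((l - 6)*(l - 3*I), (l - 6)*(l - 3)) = l - 6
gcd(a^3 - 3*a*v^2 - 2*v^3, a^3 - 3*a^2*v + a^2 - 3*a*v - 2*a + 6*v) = 1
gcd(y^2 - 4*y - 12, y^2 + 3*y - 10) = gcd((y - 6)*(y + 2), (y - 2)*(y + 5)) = 1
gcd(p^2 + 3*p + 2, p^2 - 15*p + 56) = 1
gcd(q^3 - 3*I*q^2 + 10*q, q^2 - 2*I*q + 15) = q - 5*I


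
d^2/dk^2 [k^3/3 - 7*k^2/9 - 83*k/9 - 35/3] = 2*k - 14/9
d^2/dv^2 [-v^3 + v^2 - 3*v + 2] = 2 - 6*v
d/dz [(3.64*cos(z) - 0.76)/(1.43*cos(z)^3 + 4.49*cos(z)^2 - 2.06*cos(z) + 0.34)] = (10.4104*cos(z)^3 + 13.0832*cos(z)^2 - 6.8248*cos(z) + 0.328)*sin(z)/(2.0449*cos(z)^6 + 12.8414*cos(z)^5 + 14.2685*cos(z)^4 - 17.5264*cos(z)^3 + 7.2968*cos(z)^2 - 1.4008*cos(z) + 0.1156)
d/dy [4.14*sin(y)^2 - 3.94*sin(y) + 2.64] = (8.28*sin(y) - 3.94)*cos(y)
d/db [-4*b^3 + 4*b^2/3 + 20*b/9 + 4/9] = -12*b^2 + 8*b/3 + 20/9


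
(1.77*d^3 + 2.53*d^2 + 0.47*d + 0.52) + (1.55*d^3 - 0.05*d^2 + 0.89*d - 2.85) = 3.32*d^3 + 2.48*d^2 + 1.36*d - 2.33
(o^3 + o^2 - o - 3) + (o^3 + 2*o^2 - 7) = 2*o^3 + 3*o^2 - o - 10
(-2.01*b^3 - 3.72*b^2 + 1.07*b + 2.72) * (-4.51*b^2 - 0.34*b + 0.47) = 9.0651*b^5 + 17.4606*b^4 - 4.5056*b^3 - 14.3794*b^2 - 0.4219*b + 1.2784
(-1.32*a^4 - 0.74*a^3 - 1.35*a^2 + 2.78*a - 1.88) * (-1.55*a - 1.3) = 2.046*a^5 + 2.863*a^4 + 3.0545*a^3 - 2.554*a^2 - 0.7*a + 2.444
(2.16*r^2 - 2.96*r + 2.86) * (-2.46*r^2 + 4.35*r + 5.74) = -5.3136*r^4 + 16.6776*r^3 - 7.5132*r^2 - 4.5494*r + 16.4164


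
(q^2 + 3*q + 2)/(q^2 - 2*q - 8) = (q + 1)/(q - 4)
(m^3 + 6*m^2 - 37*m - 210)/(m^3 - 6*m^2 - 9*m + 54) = (m^2 + 12*m + 35)/(m^2 - 9)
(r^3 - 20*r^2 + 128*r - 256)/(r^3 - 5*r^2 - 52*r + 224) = (r - 8)/(r + 7)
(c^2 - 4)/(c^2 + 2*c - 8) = (c + 2)/(c + 4)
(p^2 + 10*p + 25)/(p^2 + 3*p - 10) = (p + 5)/(p - 2)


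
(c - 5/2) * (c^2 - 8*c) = c^3 - 21*c^2/2 + 20*c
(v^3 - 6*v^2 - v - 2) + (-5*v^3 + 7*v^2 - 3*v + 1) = -4*v^3 + v^2 - 4*v - 1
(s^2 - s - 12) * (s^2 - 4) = s^4 - s^3 - 16*s^2 + 4*s + 48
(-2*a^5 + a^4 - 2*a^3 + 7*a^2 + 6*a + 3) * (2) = -4*a^5 + 2*a^4 - 4*a^3 + 14*a^2 + 12*a + 6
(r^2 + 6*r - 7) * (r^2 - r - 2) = r^4 + 5*r^3 - 15*r^2 - 5*r + 14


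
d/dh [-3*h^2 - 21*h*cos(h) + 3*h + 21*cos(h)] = 21*h*sin(h) - 6*h - 21*sqrt(2)*sin(h + pi/4) + 3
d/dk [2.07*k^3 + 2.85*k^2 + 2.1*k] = 6.21*k^2 + 5.7*k + 2.1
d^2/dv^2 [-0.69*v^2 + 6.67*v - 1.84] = -1.38000000000000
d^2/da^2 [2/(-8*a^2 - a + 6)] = 4*(64*a^2 + 8*a - (16*a + 1)^2 - 48)/(8*a^2 + a - 6)^3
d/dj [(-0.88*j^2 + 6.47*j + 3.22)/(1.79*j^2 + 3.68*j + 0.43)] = (-14.8197*j^2 - 12.2844*j - 9.0675)/(3.2041*j^4 + 13.1744*j^3 + 15.0818*j^2 + 3.1648*j + 0.1849)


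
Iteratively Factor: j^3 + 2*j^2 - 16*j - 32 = (j + 4)*(j^2 - 2*j - 8) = (j - 4)*(j + 4)*(j + 2)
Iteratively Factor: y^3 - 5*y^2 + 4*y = (y - 4)*(y^2 - y) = y*(y - 4)*(y - 1)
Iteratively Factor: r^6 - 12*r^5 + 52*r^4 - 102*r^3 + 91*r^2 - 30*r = (r - 3)*(r^5 - 9*r^4 + 25*r^3 - 27*r^2 + 10*r) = (r - 5)*(r - 3)*(r^4 - 4*r^3 + 5*r^2 - 2*r) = r*(r - 5)*(r - 3)*(r^3 - 4*r^2 + 5*r - 2) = r*(r - 5)*(r - 3)*(r - 2)*(r^2 - 2*r + 1) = r*(r - 5)*(r - 3)*(r - 2)*(r - 1)*(r - 1)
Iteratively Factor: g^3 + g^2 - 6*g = (g + 3)*(g^2 - 2*g) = g*(g + 3)*(g - 2)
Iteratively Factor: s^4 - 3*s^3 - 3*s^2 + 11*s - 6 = (s - 3)*(s^3 - 3*s + 2) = (s - 3)*(s - 1)*(s^2 + s - 2) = (s - 3)*(s - 1)*(s + 2)*(s - 1)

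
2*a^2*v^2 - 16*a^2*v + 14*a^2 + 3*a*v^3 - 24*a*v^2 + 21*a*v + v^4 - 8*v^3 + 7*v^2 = (a + v)*(2*a + v)*(v - 7)*(v - 1)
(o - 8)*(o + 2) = o^2 - 6*o - 16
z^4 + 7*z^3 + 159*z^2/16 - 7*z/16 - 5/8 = (z - 1/4)*(z + 1/4)*(z + 2)*(z + 5)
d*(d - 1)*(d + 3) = d^3 + 2*d^2 - 3*d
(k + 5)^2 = k^2 + 10*k + 25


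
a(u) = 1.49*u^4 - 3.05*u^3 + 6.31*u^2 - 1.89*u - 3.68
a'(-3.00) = -283.02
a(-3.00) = 261.82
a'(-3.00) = -283.02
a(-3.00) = 261.82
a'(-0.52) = -11.76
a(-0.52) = -0.45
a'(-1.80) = -89.01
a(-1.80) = 53.60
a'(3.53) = 190.80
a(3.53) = 165.47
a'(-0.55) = -12.59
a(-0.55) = -0.09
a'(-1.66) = -75.32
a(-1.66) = 42.11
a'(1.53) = 17.35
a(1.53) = 5.44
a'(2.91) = 104.22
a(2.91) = 75.94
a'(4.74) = 487.07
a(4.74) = 556.46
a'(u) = 5.96*u^3 - 9.15*u^2 + 12.62*u - 1.89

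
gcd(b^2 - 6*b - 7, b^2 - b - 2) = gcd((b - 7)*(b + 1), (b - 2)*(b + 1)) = b + 1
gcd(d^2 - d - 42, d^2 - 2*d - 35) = d - 7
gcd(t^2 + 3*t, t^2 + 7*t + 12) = t + 3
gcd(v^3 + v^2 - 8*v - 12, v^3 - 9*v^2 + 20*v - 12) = 1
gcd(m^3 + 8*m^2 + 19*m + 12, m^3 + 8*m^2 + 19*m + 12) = m^3 + 8*m^2 + 19*m + 12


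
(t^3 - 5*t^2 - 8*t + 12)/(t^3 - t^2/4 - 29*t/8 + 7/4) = 8*(t^2 - 7*t + 6)/(8*t^2 - 18*t + 7)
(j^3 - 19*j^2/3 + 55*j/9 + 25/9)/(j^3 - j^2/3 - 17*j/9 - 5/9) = (j - 5)/(j + 1)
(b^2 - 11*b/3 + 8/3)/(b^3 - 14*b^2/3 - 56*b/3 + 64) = (b - 1)/(b^2 - 2*b - 24)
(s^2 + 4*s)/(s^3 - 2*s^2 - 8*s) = (s + 4)/(s^2 - 2*s - 8)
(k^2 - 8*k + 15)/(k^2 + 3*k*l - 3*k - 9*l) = (k - 5)/(k + 3*l)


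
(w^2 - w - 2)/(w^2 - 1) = (w - 2)/(w - 1)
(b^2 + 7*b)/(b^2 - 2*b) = (b + 7)/(b - 2)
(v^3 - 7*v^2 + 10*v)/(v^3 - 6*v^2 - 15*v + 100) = v*(v - 2)/(v^2 - v - 20)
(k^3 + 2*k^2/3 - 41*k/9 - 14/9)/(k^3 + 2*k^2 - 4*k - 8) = (9*k^2 + 24*k + 7)/(9*(k^2 + 4*k + 4))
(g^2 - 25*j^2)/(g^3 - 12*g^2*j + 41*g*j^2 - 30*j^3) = (g + 5*j)/(g^2 - 7*g*j + 6*j^2)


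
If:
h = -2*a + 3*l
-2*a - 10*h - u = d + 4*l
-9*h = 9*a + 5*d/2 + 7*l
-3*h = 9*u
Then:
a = -97*u/4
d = 877*u/6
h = -3*u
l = -103*u/6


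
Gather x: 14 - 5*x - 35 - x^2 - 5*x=-x^2 - 10*x - 21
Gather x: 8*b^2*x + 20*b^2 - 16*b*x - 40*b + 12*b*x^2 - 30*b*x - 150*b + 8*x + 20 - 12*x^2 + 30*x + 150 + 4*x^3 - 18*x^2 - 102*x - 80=20*b^2 - 190*b + 4*x^3 + x^2*(12*b - 30) + x*(8*b^2 - 46*b - 64) + 90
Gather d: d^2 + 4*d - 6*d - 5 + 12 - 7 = d^2 - 2*d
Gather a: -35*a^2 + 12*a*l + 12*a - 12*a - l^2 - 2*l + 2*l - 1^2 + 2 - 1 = -35*a^2 + 12*a*l - l^2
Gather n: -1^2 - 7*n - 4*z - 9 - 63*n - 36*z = -70*n - 40*z - 10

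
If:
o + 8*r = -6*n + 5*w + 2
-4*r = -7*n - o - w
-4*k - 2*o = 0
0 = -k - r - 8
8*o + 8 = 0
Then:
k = 1/2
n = -94/41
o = -1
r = -17/2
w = -695/41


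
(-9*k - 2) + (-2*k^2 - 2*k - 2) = -2*k^2 - 11*k - 4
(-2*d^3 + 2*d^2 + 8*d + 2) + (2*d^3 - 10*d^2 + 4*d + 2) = -8*d^2 + 12*d + 4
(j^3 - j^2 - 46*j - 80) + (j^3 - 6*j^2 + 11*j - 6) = 2*j^3 - 7*j^2 - 35*j - 86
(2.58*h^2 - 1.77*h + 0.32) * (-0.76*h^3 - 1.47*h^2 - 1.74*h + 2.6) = -1.9608*h^5 - 2.4474*h^4 - 2.1305*h^3 + 9.3174*h^2 - 5.1588*h + 0.832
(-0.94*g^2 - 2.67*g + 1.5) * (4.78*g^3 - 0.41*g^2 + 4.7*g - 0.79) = -4.4932*g^5 - 12.3772*g^4 + 3.8467*g^3 - 12.4214*g^2 + 9.1593*g - 1.185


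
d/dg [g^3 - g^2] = g*(3*g - 2)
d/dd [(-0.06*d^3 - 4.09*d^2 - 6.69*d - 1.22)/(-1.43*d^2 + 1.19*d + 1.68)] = (0.0858*d^4 - 0.142799999999999*d^3 - 14.7362*d^2 - 17.2316*d - 9.7874)/(2.0449*d^4 - 3.4034*d^3 - 3.3887*d^2 + 3.9984*d + 2.8224)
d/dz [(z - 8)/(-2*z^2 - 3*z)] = 2*(z^2 - 16*z - 12)/(z^2*(4*z^2 + 12*z + 9))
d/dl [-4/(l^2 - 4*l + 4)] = 8*(l - 2)/(l^2 - 4*l + 4)^2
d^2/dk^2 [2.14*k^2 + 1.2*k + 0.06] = 4.28000000000000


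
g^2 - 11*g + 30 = (g - 6)*(g - 5)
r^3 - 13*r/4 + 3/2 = (r - 3/2)*(r - 1/2)*(r + 2)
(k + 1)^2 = k^2 + 2*k + 1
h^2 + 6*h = h*(h + 6)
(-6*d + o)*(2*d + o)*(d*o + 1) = -12*d^3*o - 4*d^2*o^2 - 12*d^2 + d*o^3 - 4*d*o + o^2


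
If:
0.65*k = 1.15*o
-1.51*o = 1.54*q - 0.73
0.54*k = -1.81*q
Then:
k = 1.85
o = 1.05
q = -0.55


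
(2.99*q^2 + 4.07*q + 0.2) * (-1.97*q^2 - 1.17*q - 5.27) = -5.8903*q^4 - 11.5162*q^3 - 20.9132*q^2 - 21.6829*q - 1.054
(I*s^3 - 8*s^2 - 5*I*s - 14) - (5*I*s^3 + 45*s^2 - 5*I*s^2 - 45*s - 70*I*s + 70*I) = -4*I*s^3 - 53*s^2 + 5*I*s^2 + 45*s + 65*I*s - 14 - 70*I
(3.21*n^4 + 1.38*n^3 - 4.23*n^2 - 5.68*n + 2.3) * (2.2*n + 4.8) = 7.062*n^5 + 18.444*n^4 - 2.682*n^3 - 32.8*n^2 - 22.204*n + 11.04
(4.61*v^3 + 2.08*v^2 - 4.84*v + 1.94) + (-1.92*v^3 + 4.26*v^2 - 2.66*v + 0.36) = 2.69*v^3 + 6.34*v^2 - 7.5*v + 2.3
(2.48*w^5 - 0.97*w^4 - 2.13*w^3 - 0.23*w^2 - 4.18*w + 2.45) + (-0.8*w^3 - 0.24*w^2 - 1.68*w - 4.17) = 2.48*w^5 - 0.97*w^4 - 2.93*w^3 - 0.47*w^2 - 5.86*w - 1.72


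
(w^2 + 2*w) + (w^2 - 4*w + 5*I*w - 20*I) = 2*w^2 - 2*w + 5*I*w - 20*I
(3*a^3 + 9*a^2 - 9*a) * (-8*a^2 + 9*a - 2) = -24*a^5 - 45*a^4 + 147*a^3 - 99*a^2 + 18*a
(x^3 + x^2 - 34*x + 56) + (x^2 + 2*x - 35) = x^3 + 2*x^2 - 32*x + 21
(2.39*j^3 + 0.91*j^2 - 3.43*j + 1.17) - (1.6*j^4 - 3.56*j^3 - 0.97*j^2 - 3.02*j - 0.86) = -1.6*j^4 + 5.95*j^3 + 1.88*j^2 - 0.41*j + 2.03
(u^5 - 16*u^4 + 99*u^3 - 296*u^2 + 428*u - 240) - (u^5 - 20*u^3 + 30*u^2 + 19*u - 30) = -16*u^4 + 119*u^3 - 326*u^2 + 409*u - 210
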